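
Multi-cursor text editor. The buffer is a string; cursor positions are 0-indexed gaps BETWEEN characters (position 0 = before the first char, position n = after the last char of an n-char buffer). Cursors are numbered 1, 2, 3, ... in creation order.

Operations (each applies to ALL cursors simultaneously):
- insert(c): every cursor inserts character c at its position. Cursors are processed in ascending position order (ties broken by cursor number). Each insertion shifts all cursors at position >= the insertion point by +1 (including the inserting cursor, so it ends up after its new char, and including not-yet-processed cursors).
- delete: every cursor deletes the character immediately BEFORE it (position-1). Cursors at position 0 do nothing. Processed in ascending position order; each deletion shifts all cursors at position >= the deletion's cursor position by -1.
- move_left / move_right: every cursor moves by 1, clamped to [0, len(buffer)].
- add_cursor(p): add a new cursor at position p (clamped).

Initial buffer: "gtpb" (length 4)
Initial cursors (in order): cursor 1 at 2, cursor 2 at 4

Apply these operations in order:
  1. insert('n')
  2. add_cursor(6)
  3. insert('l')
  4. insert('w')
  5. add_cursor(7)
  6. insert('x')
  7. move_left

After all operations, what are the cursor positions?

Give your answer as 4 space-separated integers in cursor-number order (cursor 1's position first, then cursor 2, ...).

After op 1 (insert('n')): buffer="gtnpbn" (len 6), cursors c1@3 c2@6, authorship ..1..2
After op 2 (add_cursor(6)): buffer="gtnpbn" (len 6), cursors c1@3 c2@6 c3@6, authorship ..1..2
After op 3 (insert('l')): buffer="gtnlpbnll" (len 9), cursors c1@4 c2@9 c3@9, authorship ..11..223
After op 4 (insert('w')): buffer="gtnlwpbnllww" (len 12), cursors c1@5 c2@12 c3@12, authorship ..111..22323
After op 5 (add_cursor(7)): buffer="gtnlwpbnllww" (len 12), cursors c1@5 c4@7 c2@12 c3@12, authorship ..111..22323
After op 6 (insert('x')): buffer="gtnlwxpbxnllwwxx" (len 16), cursors c1@6 c4@9 c2@16 c3@16, authorship ..1111..42232323
After op 7 (move_left): buffer="gtnlwxpbxnllwwxx" (len 16), cursors c1@5 c4@8 c2@15 c3@15, authorship ..1111..42232323

Answer: 5 15 15 8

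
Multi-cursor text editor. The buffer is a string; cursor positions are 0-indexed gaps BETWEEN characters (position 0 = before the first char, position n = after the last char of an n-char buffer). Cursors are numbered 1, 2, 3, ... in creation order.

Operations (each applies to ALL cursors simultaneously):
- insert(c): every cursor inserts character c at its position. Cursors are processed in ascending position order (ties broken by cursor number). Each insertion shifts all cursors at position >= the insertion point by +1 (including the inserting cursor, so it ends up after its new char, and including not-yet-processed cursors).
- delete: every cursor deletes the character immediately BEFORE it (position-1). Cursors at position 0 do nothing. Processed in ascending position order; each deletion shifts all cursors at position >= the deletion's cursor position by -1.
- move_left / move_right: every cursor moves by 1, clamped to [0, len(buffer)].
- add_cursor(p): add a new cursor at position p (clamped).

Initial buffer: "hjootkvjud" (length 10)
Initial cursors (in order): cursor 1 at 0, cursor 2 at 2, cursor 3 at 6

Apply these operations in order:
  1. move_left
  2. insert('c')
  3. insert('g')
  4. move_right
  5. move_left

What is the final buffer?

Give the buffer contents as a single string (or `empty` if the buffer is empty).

Answer: cghcgjootcgkvjud

Derivation:
After op 1 (move_left): buffer="hjootkvjud" (len 10), cursors c1@0 c2@1 c3@5, authorship ..........
After op 2 (insert('c')): buffer="chcjootckvjud" (len 13), cursors c1@1 c2@3 c3@8, authorship 1.2....3.....
After op 3 (insert('g')): buffer="cghcgjootcgkvjud" (len 16), cursors c1@2 c2@5 c3@11, authorship 11.22....33.....
After op 4 (move_right): buffer="cghcgjootcgkvjud" (len 16), cursors c1@3 c2@6 c3@12, authorship 11.22....33.....
After op 5 (move_left): buffer="cghcgjootcgkvjud" (len 16), cursors c1@2 c2@5 c3@11, authorship 11.22....33.....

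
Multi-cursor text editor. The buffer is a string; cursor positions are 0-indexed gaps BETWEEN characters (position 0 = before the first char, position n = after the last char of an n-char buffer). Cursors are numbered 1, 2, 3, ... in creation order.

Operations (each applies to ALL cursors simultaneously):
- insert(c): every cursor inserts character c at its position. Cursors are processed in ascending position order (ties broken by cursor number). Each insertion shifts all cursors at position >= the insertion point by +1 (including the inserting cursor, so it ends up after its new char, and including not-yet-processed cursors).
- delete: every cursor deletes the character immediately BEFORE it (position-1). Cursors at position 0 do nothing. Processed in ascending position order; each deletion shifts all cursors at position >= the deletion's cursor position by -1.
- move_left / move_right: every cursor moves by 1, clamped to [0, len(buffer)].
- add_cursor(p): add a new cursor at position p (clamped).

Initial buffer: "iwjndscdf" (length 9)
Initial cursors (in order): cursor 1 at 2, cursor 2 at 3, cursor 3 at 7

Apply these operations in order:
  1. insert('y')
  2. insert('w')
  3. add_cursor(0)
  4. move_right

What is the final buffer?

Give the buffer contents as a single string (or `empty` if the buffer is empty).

After op 1 (insert('y')): buffer="iwyjyndscydf" (len 12), cursors c1@3 c2@5 c3@10, authorship ..1.2....3..
After op 2 (insert('w')): buffer="iwywjywndscywdf" (len 15), cursors c1@4 c2@7 c3@13, authorship ..11.22....33..
After op 3 (add_cursor(0)): buffer="iwywjywndscywdf" (len 15), cursors c4@0 c1@4 c2@7 c3@13, authorship ..11.22....33..
After op 4 (move_right): buffer="iwywjywndscywdf" (len 15), cursors c4@1 c1@5 c2@8 c3@14, authorship ..11.22....33..

Answer: iwywjywndscywdf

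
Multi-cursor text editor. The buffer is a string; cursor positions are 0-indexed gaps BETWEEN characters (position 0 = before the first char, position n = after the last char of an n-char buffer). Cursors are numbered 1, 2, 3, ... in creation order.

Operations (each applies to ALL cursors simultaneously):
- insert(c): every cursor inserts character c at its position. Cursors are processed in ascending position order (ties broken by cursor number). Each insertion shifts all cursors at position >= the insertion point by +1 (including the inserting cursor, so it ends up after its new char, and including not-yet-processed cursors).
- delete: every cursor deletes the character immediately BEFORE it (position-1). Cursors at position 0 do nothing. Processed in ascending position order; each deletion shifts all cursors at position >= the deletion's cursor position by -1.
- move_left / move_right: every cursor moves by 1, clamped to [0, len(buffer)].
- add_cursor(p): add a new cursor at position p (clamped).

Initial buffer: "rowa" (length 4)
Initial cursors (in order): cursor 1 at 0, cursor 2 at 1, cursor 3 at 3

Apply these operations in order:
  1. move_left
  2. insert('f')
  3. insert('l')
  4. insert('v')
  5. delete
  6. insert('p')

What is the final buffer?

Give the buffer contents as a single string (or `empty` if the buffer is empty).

After op 1 (move_left): buffer="rowa" (len 4), cursors c1@0 c2@0 c3@2, authorship ....
After op 2 (insert('f')): buffer="ffrofwa" (len 7), cursors c1@2 c2@2 c3@5, authorship 12..3..
After op 3 (insert('l')): buffer="ffllroflwa" (len 10), cursors c1@4 c2@4 c3@8, authorship 1212..33..
After op 4 (insert('v')): buffer="ffllvvroflvwa" (len 13), cursors c1@6 c2@6 c3@11, authorship 121212..333..
After op 5 (delete): buffer="ffllroflwa" (len 10), cursors c1@4 c2@4 c3@8, authorship 1212..33..
After op 6 (insert('p')): buffer="ffllpproflpwa" (len 13), cursors c1@6 c2@6 c3@11, authorship 121212..333..

Answer: ffllpproflpwa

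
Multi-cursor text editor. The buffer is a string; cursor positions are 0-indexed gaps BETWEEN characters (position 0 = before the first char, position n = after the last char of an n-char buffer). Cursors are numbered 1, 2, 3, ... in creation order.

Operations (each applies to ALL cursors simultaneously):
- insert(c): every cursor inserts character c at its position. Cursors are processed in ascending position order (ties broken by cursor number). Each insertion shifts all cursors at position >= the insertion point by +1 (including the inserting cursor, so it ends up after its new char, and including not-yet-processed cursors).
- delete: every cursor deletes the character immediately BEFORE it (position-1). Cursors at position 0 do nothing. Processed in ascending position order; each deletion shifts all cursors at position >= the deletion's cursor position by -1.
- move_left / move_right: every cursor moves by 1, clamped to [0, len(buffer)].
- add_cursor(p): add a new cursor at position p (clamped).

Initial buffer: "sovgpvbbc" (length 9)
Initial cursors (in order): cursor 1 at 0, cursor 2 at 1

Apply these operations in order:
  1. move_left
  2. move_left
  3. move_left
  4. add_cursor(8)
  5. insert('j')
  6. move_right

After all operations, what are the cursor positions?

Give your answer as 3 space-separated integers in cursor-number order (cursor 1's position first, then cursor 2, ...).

After op 1 (move_left): buffer="sovgpvbbc" (len 9), cursors c1@0 c2@0, authorship .........
After op 2 (move_left): buffer="sovgpvbbc" (len 9), cursors c1@0 c2@0, authorship .........
After op 3 (move_left): buffer="sovgpvbbc" (len 9), cursors c1@0 c2@0, authorship .........
After op 4 (add_cursor(8)): buffer="sovgpvbbc" (len 9), cursors c1@0 c2@0 c3@8, authorship .........
After op 5 (insert('j')): buffer="jjsovgpvbbjc" (len 12), cursors c1@2 c2@2 c3@11, authorship 12........3.
After op 6 (move_right): buffer="jjsovgpvbbjc" (len 12), cursors c1@3 c2@3 c3@12, authorship 12........3.

Answer: 3 3 12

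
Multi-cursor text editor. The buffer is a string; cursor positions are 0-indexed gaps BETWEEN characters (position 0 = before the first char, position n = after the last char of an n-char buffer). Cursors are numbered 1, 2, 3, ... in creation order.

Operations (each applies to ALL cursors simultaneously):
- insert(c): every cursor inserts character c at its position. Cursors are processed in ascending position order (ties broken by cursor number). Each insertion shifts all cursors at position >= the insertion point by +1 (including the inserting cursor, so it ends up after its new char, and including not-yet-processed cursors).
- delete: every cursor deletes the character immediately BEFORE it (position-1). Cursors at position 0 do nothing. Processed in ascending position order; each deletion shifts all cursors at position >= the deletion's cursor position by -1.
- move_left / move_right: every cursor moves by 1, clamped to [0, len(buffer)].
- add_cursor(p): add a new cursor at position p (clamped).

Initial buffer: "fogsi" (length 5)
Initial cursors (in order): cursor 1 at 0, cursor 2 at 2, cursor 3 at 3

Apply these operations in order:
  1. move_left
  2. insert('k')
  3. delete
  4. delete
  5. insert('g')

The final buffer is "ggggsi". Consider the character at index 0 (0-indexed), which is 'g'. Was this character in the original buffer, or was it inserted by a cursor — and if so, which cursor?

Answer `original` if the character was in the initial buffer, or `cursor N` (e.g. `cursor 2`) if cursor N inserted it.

After op 1 (move_left): buffer="fogsi" (len 5), cursors c1@0 c2@1 c3@2, authorship .....
After op 2 (insert('k')): buffer="kfkokgsi" (len 8), cursors c1@1 c2@3 c3@5, authorship 1.2.3...
After op 3 (delete): buffer="fogsi" (len 5), cursors c1@0 c2@1 c3@2, authorship .....
After op 4 (delete): buffer="gsi" (len 3), cursors c1@0 c2@0 c3@0, authorship ...
After op 5 (insert('g')): buffer="ggggsi" (len 6), cursors c1@3 c2@3 c3@3, authorship 123...
Authorship (.=original, N=cursor N): 1 2 3 . . .
Index 0: author = 1

Answer: cursor 1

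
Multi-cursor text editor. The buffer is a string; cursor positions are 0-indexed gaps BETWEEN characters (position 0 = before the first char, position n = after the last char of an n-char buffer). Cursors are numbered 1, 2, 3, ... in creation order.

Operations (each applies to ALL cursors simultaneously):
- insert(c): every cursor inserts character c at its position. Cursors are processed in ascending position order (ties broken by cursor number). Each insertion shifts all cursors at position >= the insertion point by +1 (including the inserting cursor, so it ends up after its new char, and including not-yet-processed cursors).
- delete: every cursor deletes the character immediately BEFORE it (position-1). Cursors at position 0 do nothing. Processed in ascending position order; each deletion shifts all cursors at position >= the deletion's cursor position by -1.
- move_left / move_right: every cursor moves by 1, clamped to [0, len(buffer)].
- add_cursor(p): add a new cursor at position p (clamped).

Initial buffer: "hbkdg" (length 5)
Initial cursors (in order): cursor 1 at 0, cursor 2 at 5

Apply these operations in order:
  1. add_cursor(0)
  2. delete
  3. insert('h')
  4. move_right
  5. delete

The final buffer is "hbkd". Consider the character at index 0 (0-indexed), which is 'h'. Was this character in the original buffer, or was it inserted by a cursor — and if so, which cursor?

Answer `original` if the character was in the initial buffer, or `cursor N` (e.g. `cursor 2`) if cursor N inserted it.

Answer: cursor 1

Derivation:
After op 1 (add_cursor(0)): buffer="hbkdg" (len 5), cursors c1@0 c3@0 c2@5, authorship .....
After op 2 (delete): buffer="hbkd" (len 4), cursors c1@0 c3@0 c2@4, authorship ....
After op 3 (insert('h')): buffer="hhhbkdh" (len 7), cursors c1@2 c3@2 c2@7, authorship 13....2
After op 4 (move_right): buffer="hhhbkdh" (len 7), cursors c1@3 c3@3 c2@7, authorship 13....2
After op 5 (delete): buffer="hbkd" (len 4), cursors c1@1 c3@1 c2@4, authorship 1...
Authorship (.=original, N=cursor N): 1 . . .
Index 0: author = 1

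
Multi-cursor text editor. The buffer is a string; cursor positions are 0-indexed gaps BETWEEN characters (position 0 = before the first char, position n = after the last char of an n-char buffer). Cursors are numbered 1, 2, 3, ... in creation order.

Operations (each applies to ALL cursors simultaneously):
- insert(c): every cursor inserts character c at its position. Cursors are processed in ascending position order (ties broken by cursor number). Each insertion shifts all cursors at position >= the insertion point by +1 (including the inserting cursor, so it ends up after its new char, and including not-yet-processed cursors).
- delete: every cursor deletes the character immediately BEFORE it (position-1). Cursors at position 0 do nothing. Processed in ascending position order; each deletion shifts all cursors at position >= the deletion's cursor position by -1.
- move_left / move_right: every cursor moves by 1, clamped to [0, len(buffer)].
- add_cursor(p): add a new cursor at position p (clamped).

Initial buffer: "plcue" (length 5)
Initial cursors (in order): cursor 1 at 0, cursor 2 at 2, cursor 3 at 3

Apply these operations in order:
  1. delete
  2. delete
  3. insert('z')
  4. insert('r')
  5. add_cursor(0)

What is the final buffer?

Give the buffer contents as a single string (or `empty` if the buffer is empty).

After op 1 (delete): buffer="pue" (len 3), cursors c1@0 c2@1 c3@1, authorship ...
After op 2 (delete): buffer="ue" (len 2), cursors c1@0 c2@0 c3@0, authorship ..
After op 3 (insert('z')): buffer="zzzue" (len 5), cursors c1@3 c2@3 c3@3, authorship 123..
After op 4 (insert('r')): buffer="zzzrrrue" (len 8), cursors c1@6 c2@6 c3@6, authorship 123123..
After op 5 (add_cursor(0)): buffer="zzzrrrue" (len 8), cursors c4@0 c1@6 c2@6 c3@6, authorship 123123..

Answer: zzzrrrue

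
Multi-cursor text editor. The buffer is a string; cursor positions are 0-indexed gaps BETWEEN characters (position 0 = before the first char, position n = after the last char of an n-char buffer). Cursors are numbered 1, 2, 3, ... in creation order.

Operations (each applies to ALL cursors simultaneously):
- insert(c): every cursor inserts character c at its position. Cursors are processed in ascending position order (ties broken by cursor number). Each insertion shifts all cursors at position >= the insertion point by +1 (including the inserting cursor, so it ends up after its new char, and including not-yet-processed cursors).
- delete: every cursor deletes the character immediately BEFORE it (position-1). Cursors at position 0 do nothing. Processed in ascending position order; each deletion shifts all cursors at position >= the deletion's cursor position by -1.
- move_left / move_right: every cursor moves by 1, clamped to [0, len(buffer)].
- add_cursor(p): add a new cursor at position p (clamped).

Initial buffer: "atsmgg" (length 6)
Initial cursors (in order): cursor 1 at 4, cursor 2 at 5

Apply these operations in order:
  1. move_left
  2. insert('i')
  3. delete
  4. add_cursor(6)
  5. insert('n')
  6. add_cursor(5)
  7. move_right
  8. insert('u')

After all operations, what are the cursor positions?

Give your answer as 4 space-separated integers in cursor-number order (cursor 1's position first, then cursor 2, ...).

After op 1 (move_left): buffer="atsmgg" (len 6), cursors c1@3 c2@4, authorship ......
After op 2 (insert('i')): buffer="atsimigg" (len 8), cursors c1@4 c2@6, authorship ...1.2..
After op 3 (delete): buffer="atsmgg" (len 6), cursors c1@3 c2@4, authorship ......
After op 4 (add_cursor(6)): buffer="atsmgg" (len 6), cursors c1@3 c2@4 c3@6, authorship ......
After op 5 (insert('n')): buffer="atsnmnggn" (len 9), cursors c1@4 c2@6 c3@9, authorship ...1.2..3
After op 6 (add_cursor(5)): buffer="atsnmnggn" (len 9), cursors c1@4 c4@5 c2@6 c3@9, authorship ...1.2..3
After op 7 (move_right): buffer="atsnmnggn" (len 9), cursors c1@5 c4@6 c2@7 c3@9, authorship ...1.2..3
After op 8 (insert('u')): buffer="atsnmunugugnu" (len 13), cursors c1@6 c4@8 c2@10 c3@13, authorship ...1.124.2.33

Answer: 6 10 13 8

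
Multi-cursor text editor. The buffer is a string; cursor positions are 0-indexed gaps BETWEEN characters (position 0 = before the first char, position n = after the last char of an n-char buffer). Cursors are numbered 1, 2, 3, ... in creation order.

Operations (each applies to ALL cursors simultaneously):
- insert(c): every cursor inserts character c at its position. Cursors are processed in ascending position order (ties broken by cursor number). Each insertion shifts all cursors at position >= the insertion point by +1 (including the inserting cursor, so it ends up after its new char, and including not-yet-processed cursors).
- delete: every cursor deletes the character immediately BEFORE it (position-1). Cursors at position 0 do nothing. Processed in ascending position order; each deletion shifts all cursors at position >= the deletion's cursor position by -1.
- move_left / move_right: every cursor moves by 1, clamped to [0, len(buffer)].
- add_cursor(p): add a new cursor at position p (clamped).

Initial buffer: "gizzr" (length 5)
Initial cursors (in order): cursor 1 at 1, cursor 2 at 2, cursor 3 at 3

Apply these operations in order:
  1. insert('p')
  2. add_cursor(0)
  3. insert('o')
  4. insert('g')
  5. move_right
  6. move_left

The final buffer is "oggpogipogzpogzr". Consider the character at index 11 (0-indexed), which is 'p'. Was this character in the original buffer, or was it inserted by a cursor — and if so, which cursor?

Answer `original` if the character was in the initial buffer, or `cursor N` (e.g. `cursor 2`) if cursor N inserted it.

Answer: cursor 3

Derivation:
After op 1 (insert('p')): buffer="gpipzpzr" (len 8), cursors c1@2 c2@4 c3@6, authorship .1.2.3..
After op 2 (add_cursor(0)): buffer="gpipzpzr" (len 8), cursors c4@0 c1@2 c2@4 c3@6, authorship .1.2.3..
After op 3 (insert('o')): buffer="ogpoipozpozr" (len 12), cursors c4@1 c1@4 c2@7 c3@10, authorship 4.11.22.33..
After op 4 (insert('g')): buffer="oggpogipogzpogzr" (len 16), cursors c4@2 c1@6 c2@10 c3@14, authorship 44.111.222.333..
After op 5 (move_right): buffer="oggpogipogzpogzr" (len 16), cursors c4@3 c1@7 c2@11 c3@15, authorship 44.111.222.333..
After op 6 (move_left): buffer="oggpogipogzpogzr" (len 16), cursors c4@2 c1@6 c2@10 c3@14, authorship 44.111.222.333..
Authorship (.=original, N=cursor N): 4 4 . 1 1 1 . 2 2 2 . 3 3 3 . .
Index 11: author = 3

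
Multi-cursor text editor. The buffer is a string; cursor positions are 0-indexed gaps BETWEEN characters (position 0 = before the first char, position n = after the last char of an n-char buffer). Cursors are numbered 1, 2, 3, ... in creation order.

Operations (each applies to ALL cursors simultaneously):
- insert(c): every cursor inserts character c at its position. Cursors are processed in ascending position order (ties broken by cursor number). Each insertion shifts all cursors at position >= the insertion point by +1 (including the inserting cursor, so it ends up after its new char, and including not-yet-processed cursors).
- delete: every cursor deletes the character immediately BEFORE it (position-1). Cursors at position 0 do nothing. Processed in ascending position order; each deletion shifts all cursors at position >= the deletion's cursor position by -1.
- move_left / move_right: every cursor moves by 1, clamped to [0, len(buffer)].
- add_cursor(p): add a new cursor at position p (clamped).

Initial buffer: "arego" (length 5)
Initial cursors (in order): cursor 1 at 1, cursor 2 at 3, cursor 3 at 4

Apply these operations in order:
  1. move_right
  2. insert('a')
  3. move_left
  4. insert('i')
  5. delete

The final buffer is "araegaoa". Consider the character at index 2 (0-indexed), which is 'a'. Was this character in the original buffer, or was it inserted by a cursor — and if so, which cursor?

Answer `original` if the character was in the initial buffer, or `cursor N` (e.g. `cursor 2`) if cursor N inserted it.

Answer: cursor 1

Derivation:
After op 1 (move_right): buffer="arego" (len 5), cursors c1@2 c2@4 c3@5, authorship .....
After op 2 (insert('a')): buffer="araegaoa" (len 8), cursors c1@3 c2@6 c3@8, authorship ..1..2.3
After op 3 (move_left): buffer="araegaoa" (len 8), cursors c1@2 c2@5 c3@7, authorship ..1..2.3
After op 4 (insert('i')): buffer="ariaegiaoia" (len 11), cursors c1@3 c2@7 c3@10, authorship ..11..22.33
After op 5 (delete): buffer="araegaoa" (len 8), cursors c1@2 c2@5 c3@7, authorship ..1..2.3
Authorship (.=original, N=cursor N): . . 1 . . 2 . 3
Index 2: author = 1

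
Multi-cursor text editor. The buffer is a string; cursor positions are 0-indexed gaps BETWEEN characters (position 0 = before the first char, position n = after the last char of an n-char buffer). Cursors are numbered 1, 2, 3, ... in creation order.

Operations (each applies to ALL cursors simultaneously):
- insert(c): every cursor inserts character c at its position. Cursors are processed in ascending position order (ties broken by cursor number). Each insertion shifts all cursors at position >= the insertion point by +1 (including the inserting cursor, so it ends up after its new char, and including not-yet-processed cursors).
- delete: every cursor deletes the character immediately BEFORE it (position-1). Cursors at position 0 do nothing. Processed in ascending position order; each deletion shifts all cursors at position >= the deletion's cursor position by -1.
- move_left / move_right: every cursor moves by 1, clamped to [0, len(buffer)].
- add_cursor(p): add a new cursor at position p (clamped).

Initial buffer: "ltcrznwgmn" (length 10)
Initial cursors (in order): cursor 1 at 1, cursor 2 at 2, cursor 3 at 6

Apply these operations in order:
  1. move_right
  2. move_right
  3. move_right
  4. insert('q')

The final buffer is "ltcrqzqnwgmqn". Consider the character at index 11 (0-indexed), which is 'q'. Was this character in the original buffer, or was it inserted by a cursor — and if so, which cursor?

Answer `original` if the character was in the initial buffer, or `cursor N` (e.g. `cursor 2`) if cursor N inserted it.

Answer: cursor 3

Derivation:
After op 1 (move_right): buffer="ltcrznwgmn" (len 10), cursors c1@2 c2@3 c3@7, authorship ..........
After op 2 (move_right): buffer="ltcrznwgmn" (len 10), cursors c1@3 c2@4 c3@8, authorship ..........
After op 3 (move_right): buffer="ltcrznwgmn" (len 10), cursors c1@4 c2@5 c3@9, authorship ..........
After op 4 (insert('q')): buffer="ltcrqzqnwgmqn" (len 13), cursors c1@5 c2@7 c3@12, authorship ....1.2....3.
Authorship (.=original, N=cursor N): . . . . 1 . 2 . . . . 3 .
Index 11: author = 3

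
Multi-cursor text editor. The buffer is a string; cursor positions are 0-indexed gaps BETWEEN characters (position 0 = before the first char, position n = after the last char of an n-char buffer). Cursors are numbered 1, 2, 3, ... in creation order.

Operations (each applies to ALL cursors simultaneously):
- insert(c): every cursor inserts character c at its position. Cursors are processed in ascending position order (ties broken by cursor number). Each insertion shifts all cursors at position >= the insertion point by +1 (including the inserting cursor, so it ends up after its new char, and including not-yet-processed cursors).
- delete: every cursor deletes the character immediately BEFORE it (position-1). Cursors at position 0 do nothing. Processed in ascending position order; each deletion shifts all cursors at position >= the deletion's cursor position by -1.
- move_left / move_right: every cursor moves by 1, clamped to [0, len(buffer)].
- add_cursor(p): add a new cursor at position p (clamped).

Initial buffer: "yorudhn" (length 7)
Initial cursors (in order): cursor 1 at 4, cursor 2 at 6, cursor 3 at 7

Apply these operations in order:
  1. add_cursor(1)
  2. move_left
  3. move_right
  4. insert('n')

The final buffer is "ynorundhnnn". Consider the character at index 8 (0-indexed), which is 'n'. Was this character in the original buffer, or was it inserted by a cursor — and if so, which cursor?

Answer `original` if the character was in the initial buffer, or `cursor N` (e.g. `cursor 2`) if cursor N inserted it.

After op 1 (add_cursor(1)): buffer="yorudhn" (len 7), cursors c4@1 c1@4 c2@6 c3@7, authorship .......
After op 2 (move_left): buffer="yorudhn" (len 7), cursors c4@0 c1@3 c2@5 c3@6, authorship .......
After op 3 (move_right): buffer="yorudhn" (len 7), cursors c4@1 c1@4 c2@6 c3@7, authorship .......
After op 4 (insert('n')): buffer="ynorundhnnn" (len 11), cursors c4@2 c1@6 c2@9 c3@11, authorship .4...1..2.3
Authorship (.=original, N=cursor N): . 4 . . . 1 . . 2 . 3
Index 8: author = 2

Answer: cursor 2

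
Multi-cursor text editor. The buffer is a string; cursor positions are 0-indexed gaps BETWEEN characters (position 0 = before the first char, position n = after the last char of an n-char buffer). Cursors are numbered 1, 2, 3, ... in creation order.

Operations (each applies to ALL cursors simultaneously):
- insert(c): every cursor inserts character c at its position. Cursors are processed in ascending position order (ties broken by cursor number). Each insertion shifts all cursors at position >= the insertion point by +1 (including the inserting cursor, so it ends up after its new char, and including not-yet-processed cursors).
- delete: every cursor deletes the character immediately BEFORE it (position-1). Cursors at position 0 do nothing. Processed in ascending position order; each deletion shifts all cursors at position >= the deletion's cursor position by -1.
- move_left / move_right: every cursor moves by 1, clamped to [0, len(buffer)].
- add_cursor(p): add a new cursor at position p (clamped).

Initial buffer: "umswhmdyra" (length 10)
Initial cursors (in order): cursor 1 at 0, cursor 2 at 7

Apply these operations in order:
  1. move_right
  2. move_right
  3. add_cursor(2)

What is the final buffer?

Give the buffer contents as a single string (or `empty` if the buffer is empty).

After op 1 (move_right): buffer="umswhmdyra" (len 10), cursors c1@1 c2@8, authorship ..........
After op 2 (move_right): buffer="umswhmdyra" (len 10), cursors c1@2 c2@9, authorship ..........
After op 3 (add_cursor(2)): buffer="umswhmdyra" (len 10), cursors c1@2 c3@2 c2@9, authorship ..........

Answer: umswhmdyra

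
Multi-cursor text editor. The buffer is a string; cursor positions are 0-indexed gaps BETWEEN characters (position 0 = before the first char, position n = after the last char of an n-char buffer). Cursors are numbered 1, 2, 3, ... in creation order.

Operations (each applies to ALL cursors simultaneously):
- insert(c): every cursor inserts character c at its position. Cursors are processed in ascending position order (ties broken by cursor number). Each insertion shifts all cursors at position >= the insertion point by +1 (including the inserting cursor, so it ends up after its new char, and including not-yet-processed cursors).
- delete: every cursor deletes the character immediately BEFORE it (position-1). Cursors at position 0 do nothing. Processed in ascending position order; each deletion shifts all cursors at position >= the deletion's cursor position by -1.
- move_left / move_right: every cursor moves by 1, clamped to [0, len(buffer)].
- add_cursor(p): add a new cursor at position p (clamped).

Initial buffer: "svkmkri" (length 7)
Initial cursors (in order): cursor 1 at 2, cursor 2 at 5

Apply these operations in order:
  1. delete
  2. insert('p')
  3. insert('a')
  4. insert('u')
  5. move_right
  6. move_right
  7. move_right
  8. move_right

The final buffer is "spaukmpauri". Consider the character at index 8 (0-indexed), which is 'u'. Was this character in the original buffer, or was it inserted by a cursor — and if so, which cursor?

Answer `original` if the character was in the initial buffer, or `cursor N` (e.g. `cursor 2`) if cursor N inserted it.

After op 1 (delete): buffer="skmri" (len 5), cursors c1@1 c2@3, authorship .....
After op 2 (insert('p')): buffer="spkmpri" (len 7), cursors c1@2 c2@5, authorship .1..2..
After op 3 (insert('a')): buffer="spakmpari" (len 9), cursors c1@3 c2@7, authorship .11..22..
After op 4 (insert('u')): buffer="spaukmpauri" (len 11), cursors c1@4 c2@9, authorship .111..222..
After op 5 (move_right): buffer="spaukmpauri" (len 11), cursors c1@5 c2@10, authorship .111..222..
After op 6 (move_right): buffer="spaukmpauri" (len 11), cursors c1@6 c2@11, authorship .111..222..
After op 7 (move_right): buffer="spaukmpauri" (len 11), cursors c1@7 c2@11, authorship .111..222..
After op 8 (move_right): buffer="spaukmpauri" (len 11), cursors c1@8 c2@11, authorship .111..222..
Authorship (.=original, N=cursor N): . 1 1 1 . . 2 2 2 . .
Index 8: author = 2

Answer: cursor 2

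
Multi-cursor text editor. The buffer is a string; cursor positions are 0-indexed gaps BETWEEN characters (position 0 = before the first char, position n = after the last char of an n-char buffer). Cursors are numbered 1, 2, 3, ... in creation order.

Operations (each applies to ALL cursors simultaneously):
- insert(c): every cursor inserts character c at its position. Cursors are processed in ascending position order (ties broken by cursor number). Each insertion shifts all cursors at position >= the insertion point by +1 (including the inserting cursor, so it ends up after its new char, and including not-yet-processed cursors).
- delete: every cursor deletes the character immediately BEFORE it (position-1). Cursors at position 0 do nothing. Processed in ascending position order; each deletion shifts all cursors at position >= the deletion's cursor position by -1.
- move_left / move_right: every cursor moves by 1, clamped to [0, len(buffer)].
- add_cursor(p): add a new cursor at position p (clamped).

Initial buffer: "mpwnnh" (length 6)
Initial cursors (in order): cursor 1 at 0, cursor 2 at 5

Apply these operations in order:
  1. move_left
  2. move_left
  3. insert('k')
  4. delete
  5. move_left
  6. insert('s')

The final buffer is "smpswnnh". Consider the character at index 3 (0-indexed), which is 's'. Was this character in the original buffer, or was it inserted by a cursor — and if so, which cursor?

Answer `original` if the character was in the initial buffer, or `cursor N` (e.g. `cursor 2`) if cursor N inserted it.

Answer: cursor 2

Derivation:
After op 1 (move_left): buffer="mpwnnh" (len 6), cursors c1@0 c2@4, authorship ......
After op 2 (move_left): buffer="mpwnnh" (len 6), cursors c1@0 c2@3, authorship ......
After op 3 (insert('k')): buffer="kmpwknnh" (len 8), cursors c1@1 c2@5, authorship 1...2...
After op 4 (delete): buffer="mpwnnh" (len 6), cursors c1@0 c2@3, authorship ......
After op 5 (move_left): buffer="mpwnnh" (len 6), cursors c1@0 c2@2, authorship ......
After op 6 (insert('s')): buffer="smpswnnh" (len 8), cursors c1@1 c2@4, authorship 1..2....
Authorship (.=original, N=cursor N): 1 . . 2 . . . .
Index 3: author = 2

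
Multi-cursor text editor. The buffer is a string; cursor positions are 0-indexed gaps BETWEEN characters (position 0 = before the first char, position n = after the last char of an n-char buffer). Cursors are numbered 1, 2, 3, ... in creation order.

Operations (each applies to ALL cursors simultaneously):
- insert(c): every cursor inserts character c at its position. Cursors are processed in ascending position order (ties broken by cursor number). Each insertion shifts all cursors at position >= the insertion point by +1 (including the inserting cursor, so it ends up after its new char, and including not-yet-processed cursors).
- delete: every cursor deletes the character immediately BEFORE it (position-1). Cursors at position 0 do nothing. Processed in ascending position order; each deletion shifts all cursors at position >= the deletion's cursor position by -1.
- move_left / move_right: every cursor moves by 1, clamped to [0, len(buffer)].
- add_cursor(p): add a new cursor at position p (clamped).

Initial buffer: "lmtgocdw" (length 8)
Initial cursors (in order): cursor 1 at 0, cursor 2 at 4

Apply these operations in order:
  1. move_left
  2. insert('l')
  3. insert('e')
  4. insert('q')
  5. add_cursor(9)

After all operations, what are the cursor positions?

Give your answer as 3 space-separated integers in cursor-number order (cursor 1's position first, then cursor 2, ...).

After op 1 (move_left): buffer="lmtgocdw" (len 8), cursors c1@0 c2@3, authorship ........
After op 2 (insert('l')): buffer="llmtlgocdw" (len 10), cursors c1@1 c2@5, authorship 1...2.....
After op 3 (insert('e')): buffer="lelmtlegocdw" (len 12), cursors c1@2 c2@7, authorship 11...22.....
After op 4 (insert('q')): buffer="leqlmtleqgocdw" (len 14), cursors c1@3 c2@9, authorship 111...222.....
After op 5 (add_cursor(9)): buffer="leqlmtleqgocdw" (len 14), cursors c1@3 c2@9 c3@9, authorship 111...222.....

Answer: 3 9 9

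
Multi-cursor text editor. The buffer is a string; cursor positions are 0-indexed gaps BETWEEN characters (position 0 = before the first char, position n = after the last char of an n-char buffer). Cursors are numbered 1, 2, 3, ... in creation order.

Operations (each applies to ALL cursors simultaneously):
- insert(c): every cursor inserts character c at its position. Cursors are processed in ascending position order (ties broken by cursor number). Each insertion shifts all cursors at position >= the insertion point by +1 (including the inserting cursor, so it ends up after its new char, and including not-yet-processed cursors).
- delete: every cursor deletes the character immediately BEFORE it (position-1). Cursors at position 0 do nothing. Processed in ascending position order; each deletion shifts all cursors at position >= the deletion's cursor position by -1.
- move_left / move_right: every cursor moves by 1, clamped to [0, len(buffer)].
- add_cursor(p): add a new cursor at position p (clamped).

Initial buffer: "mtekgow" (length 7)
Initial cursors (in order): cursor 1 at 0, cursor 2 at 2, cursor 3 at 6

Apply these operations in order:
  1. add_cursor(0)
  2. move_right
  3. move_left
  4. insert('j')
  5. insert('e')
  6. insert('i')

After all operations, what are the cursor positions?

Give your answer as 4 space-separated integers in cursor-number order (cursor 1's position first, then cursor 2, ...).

After op 1 (add_cursor(0)): buffer="mtekgow" (len 7), cursors c1@0 c4@0 c2@2 c3@6, authorship .......
After op 2 (move_right): buffer="mtekgow" (len 7), cursors c1@1 c4@1 c2@3 c3@7, authorship .......
After op 3 (move_left): buffer="mtekgow" (len 7), cursors c1@0 c4@0 c2@2 c3@6, authorship .......
After op 4 (insert('j')): buffer="jjmtjekgojw" (len 11), cursors c1@2 c4@2 c2@5 c3@10, authorship 14..2....3.
After op 5 (insert('e')): buffer="jjeemtjeekgojew" (len 15), cursors c1@4 c4@4 c2@8 c3@14, authorship 1414..22....33.
After op 6 (insert('i')): buffer="jjeeiimtjeiekgojeiw" (len 19), cursors c1@6 c4@6 c2@11 c3@18, authorship 141414..222....333.

Answer: 6 11 18 6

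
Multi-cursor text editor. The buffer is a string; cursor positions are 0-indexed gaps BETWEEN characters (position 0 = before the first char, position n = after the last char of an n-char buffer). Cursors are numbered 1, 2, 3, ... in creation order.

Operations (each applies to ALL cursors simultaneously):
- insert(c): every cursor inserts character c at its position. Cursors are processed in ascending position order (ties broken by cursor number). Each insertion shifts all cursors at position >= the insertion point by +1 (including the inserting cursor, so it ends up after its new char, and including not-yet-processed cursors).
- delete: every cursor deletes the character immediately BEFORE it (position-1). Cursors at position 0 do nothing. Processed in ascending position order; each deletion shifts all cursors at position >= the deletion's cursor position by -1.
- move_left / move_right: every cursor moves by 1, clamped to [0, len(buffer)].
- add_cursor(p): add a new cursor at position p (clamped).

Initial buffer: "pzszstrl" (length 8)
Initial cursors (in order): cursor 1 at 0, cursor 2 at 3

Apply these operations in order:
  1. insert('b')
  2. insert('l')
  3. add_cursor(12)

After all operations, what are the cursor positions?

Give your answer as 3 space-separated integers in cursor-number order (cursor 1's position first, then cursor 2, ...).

Answer: 2 7 12

Derivation:
After op 1 (insert('b')): buffer="bpzsbzstrl" (len 10), cursors c1@1 c2@5, authorship 1...2.....
After op 2 (insert('l')): buffer="blpzsblzstrl" (len 12), cursors c1@2 c2@7, authorship 11...22.....
After op 3 (add_cursor(12)): buffer="blpzsblzstrl" (len 12), cursors c1@2 c2@7 c3@12, authorship 11...22.....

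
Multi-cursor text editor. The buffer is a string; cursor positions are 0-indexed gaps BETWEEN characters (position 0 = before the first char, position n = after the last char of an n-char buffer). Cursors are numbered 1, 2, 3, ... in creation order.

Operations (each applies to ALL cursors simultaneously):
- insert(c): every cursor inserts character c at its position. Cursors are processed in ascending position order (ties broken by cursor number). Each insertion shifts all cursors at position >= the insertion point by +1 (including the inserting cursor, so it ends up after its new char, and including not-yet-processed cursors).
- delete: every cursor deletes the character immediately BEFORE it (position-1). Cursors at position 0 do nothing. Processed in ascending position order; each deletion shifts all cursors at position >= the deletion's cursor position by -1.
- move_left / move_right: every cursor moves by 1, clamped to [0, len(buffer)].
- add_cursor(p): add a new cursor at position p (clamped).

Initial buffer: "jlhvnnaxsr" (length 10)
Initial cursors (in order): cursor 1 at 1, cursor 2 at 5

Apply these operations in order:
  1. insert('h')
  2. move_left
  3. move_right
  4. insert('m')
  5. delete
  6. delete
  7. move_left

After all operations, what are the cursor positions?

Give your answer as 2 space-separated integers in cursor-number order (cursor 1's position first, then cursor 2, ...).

Answer: 0 4

Derivation:
After op 1 (insert('h')): buffer="jhlhvnhnaxsr" (len 12), cursors c1@2 c2@7, authorship .1....2.....
After op 2 (move_left): buffer="jhlhvnhnaxsr" (len 12), cursors c1@1 c2@6, authorship .1....2.....
After op 3 (move_right): buffer="jhlhvnhnaxsr" (len 12), cursors c1@2 c2@7, authorship .1....2.....
After op 4 (insert('m')): buffer="jhmlhvnhmnaxsr" (len 14), cursors c1@3 c2@9, authorship .11....22.....
After op 5 (delete): buffer="jhlhvnhnaxsr" (len 12), cursors c1@2 c2@7, authorship .1....2.....
After op 6 (delete): buffer="jlhvnnaxsr" (len 10), cursors c1@1 c2@5, authorship ..........
After op 7 (move_left): buffer="jlhvnnaxsr" (len 10), cursors c1@0 c2@4, authorship ..........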